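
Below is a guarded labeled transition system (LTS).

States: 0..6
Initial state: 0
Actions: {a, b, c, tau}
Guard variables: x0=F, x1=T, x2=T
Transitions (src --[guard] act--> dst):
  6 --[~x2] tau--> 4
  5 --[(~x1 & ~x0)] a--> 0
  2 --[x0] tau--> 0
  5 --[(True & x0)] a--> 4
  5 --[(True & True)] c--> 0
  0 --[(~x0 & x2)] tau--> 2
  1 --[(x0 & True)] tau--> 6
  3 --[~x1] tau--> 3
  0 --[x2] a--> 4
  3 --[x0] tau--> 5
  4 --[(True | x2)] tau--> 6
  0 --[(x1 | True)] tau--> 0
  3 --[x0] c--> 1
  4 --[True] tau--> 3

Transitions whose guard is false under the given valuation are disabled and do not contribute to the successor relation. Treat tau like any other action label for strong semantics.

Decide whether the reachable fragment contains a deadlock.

R = {0,2,3,4,6}
  0: a→4  tau→0  tau→2  [3 exit(s)]
  2: ∅  [no exit]
  3: ∅  [no exit]
  4: tau→3  tau→6  [2 exit(s)]
  6: ∅  [no exit]
trace reaching 2: tau

Answer: DEADLOCK at state 2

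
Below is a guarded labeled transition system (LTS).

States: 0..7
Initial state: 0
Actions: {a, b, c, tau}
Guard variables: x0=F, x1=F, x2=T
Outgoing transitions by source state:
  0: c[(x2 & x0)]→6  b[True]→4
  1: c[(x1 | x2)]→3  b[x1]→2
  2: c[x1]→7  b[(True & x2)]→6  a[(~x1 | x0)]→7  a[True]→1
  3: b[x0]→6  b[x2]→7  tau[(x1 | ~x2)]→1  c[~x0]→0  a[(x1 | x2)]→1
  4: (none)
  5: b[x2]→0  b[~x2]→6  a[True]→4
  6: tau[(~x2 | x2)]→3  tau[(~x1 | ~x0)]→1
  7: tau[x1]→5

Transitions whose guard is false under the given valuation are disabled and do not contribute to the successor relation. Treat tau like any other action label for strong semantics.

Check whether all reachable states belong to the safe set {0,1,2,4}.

Answer: INVARIANT HOLDS

Analysis:
Safe = {0,1,2,4}
Reach set: {0,4}
  0: ok
  4: ok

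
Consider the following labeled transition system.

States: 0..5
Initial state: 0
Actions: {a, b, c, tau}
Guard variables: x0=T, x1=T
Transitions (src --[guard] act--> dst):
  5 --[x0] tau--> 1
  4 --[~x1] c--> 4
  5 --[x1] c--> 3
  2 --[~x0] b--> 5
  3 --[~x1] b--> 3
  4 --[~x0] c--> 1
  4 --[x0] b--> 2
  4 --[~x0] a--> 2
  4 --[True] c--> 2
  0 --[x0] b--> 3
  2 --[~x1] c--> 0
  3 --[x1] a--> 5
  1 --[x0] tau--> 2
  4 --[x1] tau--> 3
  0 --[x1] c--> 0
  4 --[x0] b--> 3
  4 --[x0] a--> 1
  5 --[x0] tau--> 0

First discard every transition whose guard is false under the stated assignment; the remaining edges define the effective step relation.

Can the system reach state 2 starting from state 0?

After dropping false guards: 12 live edges.
Layer 0: {0}
Layer 1: {3}  total {0,3}
Layer 2: {5}  total {0,3,5}
Layer 3: {1}  total {0,1,3,5}
Layer 4: {2}  total {0,1,2,3,5}
Reach set: {0,1,2,3,5}
witness 2: b·a·tau·tau

Answer: REACHABLE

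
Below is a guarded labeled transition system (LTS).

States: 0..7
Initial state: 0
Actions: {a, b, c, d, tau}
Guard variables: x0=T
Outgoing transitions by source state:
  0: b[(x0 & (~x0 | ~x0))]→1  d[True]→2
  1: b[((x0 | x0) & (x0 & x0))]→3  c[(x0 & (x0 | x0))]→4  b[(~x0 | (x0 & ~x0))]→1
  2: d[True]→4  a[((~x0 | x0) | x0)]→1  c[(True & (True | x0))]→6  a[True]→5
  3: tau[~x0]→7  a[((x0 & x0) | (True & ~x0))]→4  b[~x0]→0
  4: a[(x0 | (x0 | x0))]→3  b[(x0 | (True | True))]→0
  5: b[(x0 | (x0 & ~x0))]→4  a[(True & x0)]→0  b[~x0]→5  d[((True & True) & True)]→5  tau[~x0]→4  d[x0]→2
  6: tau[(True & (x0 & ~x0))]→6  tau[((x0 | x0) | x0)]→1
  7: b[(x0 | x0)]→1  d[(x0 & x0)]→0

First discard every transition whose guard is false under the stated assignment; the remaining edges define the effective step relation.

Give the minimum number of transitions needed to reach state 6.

Answer: 2

Working:
Breadth-first toward 6:
  L0 = {0}
  L1 = {2}
  L2 = {1,4,5,6}
6 enters at depth 2; path d·c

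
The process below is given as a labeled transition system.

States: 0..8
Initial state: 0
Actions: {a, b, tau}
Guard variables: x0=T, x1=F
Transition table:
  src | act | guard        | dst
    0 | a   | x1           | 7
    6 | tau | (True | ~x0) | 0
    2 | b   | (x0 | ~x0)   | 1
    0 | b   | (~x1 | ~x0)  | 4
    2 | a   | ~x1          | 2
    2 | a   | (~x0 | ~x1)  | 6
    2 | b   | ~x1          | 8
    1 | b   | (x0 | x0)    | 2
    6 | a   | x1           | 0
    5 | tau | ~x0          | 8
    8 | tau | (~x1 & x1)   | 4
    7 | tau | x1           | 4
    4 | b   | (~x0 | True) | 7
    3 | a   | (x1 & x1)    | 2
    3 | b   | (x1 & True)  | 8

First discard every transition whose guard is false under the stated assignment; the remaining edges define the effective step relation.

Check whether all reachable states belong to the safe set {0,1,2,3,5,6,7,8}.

Answer: INVARIANT VIOLATED at state 4

Trace:
Allowed set {0,1,2,3,5,6,7,8}
R = {0,4,7}
  0: ok
  4: VIOLATES
  7: ok
reach 4 via b — violates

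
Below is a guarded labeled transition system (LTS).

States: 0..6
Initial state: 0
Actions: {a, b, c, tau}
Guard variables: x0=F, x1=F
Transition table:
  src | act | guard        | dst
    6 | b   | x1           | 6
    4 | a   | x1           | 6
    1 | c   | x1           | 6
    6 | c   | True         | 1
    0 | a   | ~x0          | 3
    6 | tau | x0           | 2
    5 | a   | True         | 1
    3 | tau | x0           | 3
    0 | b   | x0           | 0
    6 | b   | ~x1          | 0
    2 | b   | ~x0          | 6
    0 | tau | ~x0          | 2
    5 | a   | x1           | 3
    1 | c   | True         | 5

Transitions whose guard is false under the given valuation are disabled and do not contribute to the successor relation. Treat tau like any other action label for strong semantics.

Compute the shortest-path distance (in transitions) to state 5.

Answer: 4

Trace:
Layered search for 5:
  depth 0: {0}
  depth 1: {2,3}
  depth 2: {6}
  depth 3: {1}
  depth 4: {5}
first hit 5 at d=4 via tau·b·c·c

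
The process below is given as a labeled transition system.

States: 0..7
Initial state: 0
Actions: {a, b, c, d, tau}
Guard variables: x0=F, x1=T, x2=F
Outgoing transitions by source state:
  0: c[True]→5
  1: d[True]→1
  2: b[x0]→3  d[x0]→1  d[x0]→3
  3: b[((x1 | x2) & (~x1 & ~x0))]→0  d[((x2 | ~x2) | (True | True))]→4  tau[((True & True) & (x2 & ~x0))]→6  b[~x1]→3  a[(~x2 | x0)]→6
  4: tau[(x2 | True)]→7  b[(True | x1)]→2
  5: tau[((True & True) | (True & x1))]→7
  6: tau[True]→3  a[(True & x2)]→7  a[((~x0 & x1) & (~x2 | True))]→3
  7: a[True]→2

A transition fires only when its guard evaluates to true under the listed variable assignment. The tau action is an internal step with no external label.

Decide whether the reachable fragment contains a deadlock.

Reach set: {0,2,5,7}
  0: c→5  [1 out]
  2: ∅  [deadlock]
  5: tau→7  [1 out]
  7: a→2  [1 out]
Path to 2: c·tau·a

Answer: DEADLOCK at state 2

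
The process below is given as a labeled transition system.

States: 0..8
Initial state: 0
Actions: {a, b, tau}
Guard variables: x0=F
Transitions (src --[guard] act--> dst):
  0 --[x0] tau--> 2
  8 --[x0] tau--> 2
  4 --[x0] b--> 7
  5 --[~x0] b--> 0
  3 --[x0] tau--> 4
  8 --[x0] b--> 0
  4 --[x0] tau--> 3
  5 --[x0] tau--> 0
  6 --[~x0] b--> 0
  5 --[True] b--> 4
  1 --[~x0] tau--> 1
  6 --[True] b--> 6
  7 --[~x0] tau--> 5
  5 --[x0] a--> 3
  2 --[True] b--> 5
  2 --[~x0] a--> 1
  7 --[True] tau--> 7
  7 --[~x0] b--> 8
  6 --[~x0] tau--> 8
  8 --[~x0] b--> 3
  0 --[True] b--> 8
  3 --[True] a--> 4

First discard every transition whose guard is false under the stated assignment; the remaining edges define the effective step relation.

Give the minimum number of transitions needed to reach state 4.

Layered search for 4:
  depth 0: {0}
  depth 1: {8}
  depth 2: {3}
  depth 3: {4}
depth(4)=3, e.g. b·b·a

Answer: 3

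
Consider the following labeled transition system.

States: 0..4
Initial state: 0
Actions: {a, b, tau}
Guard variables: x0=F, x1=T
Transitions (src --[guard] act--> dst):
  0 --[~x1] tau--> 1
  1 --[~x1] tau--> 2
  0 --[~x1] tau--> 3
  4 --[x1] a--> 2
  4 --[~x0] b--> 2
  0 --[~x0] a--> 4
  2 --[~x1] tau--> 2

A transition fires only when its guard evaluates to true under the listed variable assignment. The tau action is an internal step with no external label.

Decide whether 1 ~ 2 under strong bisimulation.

Refine partition for ~:
  P[0] = {{0,1,2,3,4}}
  P[1] = {{0},{1,2,3},{4}}
Fixed point at round 2; 3 class(es).
1∈{1,2,3}, 2∈{1,2,3}

Answer: BISIMILAR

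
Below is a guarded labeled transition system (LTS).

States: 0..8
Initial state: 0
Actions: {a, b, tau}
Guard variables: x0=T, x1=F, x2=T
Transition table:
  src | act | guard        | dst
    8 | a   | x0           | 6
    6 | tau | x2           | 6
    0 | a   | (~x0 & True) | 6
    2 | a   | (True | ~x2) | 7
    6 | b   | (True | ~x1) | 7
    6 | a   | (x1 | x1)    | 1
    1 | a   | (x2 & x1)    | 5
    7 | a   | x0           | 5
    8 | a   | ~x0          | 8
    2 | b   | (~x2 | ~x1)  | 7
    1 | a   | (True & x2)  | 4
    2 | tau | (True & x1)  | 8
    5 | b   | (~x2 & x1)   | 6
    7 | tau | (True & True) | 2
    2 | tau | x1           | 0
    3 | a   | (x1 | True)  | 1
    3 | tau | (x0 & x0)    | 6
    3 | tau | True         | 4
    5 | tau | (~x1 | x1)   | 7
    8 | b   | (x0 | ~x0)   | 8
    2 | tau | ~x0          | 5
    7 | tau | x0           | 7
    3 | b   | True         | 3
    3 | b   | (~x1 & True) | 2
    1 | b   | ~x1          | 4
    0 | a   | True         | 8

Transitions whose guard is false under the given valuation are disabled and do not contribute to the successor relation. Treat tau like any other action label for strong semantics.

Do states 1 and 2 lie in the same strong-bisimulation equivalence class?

Refine partition for ~:
  P[0] = {{0,1,2,3,4,5,6,7,8}}
  P[1] = {{0},{1,2,8},{3},{4},{5},{6},{7}}
  P[2] = {{0},{1},{2},{3},{4},{5},{6},{7},{8}}
Fixed point at round 3; 9 class(es).
class of 1: {1}; class of 2: {2}

Answer: NOT BISIMILAR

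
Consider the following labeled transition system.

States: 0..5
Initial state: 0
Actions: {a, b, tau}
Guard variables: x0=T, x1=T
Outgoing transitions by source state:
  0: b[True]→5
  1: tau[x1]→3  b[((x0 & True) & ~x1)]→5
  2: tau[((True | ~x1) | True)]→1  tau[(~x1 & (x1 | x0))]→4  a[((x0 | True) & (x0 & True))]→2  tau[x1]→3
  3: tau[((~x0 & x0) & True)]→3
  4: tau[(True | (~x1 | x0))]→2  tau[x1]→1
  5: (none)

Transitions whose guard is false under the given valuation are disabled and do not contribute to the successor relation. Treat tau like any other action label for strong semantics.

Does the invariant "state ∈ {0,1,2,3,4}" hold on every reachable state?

Inv-set: {0,1,2,3,4}
Reach set: {0,5}
  0: ✓
  5: ✗ unsafe
reach 5 via b — violates

Answer: INVARIANT VIOLATED at state 5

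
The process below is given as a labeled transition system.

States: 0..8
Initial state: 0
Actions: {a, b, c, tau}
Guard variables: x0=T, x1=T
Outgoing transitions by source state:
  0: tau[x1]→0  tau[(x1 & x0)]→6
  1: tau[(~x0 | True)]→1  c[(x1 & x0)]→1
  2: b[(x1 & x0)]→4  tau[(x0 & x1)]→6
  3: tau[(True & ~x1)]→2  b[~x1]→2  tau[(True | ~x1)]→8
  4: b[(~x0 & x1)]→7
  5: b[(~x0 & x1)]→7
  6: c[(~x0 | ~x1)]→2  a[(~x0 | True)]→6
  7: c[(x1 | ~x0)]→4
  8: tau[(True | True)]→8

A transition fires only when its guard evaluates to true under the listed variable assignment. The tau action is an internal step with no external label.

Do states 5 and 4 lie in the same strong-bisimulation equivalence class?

Answer: BISIMILAR

Trace:
Bisimulation quotient by refinement:
  π0 = {{0,1,2,3,4,5,6,7,8}}
  π1 = {{0,3,8},{1},{2},{4,5},{6},{7}}
  π2 = {{0},{1},{2},{3,8},{4,5},{6},{7}}
7 equivalence class(es) (converged in 3)
5∈{4,5}, 4∈{4,5}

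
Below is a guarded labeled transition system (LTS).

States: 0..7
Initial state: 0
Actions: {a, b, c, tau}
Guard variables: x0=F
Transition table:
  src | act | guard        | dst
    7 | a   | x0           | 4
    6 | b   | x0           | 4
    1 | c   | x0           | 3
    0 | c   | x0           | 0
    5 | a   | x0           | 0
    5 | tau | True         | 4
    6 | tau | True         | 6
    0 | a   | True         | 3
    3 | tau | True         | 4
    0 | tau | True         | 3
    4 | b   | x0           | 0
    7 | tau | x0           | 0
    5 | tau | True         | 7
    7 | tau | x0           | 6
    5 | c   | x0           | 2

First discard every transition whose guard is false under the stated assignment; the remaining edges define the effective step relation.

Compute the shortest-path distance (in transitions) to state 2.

Answer: UNREACHABLE

Trace:
BFS to 2:
  L0 = {0}
  L1 = {3}
  L2 = {4}
2 never appears.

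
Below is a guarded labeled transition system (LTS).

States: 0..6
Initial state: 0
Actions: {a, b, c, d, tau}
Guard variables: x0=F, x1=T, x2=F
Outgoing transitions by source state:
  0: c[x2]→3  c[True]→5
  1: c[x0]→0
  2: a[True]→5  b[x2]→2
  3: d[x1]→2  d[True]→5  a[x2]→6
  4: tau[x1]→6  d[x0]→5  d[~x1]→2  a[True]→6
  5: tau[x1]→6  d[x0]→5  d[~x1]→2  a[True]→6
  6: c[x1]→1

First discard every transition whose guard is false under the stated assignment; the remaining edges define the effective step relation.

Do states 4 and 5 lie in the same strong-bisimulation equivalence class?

Answer: BISIMILAR

Trace:
Compute ~ classes (split until stable):
  round 0: {{0,1,2,3,4,5,6}}
  round 1: {{0,6},{1},{2},{3},{4,5}}
  round 2: {{0},{1},{2},{3},{4,5},{6}}
6 equivalence class(es) (converged in 3)
class of 4: {4,5}; class of 5: {4,5}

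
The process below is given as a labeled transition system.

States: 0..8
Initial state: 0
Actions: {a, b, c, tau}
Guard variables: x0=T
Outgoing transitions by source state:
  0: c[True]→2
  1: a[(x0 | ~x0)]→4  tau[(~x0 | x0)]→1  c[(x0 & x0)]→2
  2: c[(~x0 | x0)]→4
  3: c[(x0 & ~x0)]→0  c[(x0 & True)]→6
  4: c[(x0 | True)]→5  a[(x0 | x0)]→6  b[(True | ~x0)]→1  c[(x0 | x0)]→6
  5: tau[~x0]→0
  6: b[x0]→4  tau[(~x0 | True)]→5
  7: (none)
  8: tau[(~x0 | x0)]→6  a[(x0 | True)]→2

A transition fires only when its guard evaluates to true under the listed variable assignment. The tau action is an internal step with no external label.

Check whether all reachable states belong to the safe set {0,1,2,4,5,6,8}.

Answer: INVARIANT HOLDS

Trace:
Safe = {0,1,2,4,5,6,8}
Reach set: {0,1,2,4,5,6}
  0: ok
  1: ok
  2: ok
  4: ok
  5: ok
  6: ok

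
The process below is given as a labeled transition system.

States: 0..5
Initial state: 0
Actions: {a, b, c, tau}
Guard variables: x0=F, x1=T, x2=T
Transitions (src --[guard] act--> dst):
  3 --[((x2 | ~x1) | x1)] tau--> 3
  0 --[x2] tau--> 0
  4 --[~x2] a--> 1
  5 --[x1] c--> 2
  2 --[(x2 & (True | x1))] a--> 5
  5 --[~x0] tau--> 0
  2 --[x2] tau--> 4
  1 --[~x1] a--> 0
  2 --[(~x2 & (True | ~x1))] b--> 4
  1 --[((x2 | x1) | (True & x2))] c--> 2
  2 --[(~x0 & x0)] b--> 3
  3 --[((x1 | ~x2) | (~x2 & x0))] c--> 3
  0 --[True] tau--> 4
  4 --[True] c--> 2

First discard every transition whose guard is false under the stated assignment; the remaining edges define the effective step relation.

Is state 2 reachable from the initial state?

Answer: REACHABLE

Analysis:
10 transition(s) survive guard evaluation.
Layer 0: {0}
Layer 1: {4}  cumulative {0,4}
Layer 2: {2}  cumulative {0,2,4}
Layer 3: {5}  cumulative {0,2,4,5}
Reachable = {0,2,4,5}
Path to 2: tau·c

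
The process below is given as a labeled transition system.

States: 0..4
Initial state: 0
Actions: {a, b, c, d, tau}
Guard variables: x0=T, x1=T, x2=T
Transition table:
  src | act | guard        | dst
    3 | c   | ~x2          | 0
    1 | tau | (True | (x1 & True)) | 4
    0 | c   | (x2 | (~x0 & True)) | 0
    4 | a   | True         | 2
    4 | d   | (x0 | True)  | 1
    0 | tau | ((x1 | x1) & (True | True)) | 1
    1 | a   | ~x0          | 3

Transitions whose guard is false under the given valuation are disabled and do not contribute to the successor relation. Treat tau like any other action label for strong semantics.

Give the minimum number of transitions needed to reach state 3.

Layered search for 3:
  L0 = {0}
  L1 = {1}
  L2 = {4}
  L3 = {2}
3 never appears.

Answer: UNREACHABLE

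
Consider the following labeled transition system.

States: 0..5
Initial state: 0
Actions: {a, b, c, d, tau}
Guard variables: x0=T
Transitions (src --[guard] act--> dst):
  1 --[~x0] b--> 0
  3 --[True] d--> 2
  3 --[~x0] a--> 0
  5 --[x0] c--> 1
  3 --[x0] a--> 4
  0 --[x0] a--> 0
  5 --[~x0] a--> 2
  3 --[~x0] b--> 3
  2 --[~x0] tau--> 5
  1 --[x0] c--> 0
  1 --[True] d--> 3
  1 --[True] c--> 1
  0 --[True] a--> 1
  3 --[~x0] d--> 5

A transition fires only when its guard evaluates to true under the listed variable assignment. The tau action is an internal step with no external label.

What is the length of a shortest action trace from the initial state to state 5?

Layered search for 5:
  L0 = {0}
  L1 = {1}
  L2 = {3}
  L3 = {2,4}
5 never appears.

Answer: UNREACHABLE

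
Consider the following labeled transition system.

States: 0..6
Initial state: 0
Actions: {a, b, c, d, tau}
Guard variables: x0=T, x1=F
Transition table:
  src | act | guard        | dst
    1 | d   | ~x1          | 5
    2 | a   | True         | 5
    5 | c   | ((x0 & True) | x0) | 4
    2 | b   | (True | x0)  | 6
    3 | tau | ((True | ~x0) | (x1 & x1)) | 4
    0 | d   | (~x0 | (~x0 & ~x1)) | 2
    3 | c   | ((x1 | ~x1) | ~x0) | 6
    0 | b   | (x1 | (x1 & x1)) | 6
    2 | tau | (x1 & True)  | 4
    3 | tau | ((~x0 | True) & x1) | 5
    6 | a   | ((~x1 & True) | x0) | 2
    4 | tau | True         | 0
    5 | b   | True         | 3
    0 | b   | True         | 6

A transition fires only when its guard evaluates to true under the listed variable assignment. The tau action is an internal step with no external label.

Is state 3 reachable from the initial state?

Guard filter leaves 10 enabled edge(s).
L0 = {0}
L1 = {6}  total {0,6}
L2 = {2}  total {0,2,6}
L3 = {5}  total {0,2,5,6}
L4 = {3,4}  total {0,2,3,4,5,6}
Reachable = {0,2,3,4,5,6}
trace reaching 3: b·a·a·b

Answer: REACHABLE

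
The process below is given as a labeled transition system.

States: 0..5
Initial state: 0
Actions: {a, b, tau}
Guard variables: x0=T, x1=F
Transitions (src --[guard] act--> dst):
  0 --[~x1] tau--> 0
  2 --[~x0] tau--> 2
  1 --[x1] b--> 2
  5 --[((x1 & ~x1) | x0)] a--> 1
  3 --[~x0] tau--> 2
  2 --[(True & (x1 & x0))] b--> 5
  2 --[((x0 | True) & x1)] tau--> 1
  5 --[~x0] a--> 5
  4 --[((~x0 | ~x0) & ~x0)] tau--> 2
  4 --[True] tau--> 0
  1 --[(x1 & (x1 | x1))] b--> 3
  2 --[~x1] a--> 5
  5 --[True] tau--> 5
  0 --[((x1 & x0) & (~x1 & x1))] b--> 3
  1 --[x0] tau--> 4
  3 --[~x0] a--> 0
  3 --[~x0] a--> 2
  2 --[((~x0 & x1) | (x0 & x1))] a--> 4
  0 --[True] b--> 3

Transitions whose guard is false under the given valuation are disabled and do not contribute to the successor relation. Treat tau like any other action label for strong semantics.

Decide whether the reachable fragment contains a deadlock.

Reachable = {0,3}
  0: b→3  tau→0  [2 out]
  3: ∅  [STUCK]
witness 3: b

Answer: DEADLOCK at state 3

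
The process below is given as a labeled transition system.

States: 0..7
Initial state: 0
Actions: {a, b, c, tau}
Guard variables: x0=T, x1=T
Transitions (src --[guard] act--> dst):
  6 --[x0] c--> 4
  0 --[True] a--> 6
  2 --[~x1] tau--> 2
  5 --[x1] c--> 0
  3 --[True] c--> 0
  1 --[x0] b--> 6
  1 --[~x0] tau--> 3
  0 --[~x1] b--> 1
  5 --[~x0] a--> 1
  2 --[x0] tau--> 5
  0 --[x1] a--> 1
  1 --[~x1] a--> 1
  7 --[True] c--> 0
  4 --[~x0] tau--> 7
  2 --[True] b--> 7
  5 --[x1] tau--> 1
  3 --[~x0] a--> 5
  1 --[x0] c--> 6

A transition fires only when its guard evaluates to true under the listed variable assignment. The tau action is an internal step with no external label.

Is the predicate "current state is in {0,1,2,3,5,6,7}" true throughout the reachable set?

Answer: INVARIANT VIOLATED at state 4

Working:
Inv-set: {0,1,2,3,5,6,7}
Reachable = {0,1,4,6}
  0: ✓
  1: ✓
  4: VIOLATES
  6: ✓
witness against invariant: a·c → 4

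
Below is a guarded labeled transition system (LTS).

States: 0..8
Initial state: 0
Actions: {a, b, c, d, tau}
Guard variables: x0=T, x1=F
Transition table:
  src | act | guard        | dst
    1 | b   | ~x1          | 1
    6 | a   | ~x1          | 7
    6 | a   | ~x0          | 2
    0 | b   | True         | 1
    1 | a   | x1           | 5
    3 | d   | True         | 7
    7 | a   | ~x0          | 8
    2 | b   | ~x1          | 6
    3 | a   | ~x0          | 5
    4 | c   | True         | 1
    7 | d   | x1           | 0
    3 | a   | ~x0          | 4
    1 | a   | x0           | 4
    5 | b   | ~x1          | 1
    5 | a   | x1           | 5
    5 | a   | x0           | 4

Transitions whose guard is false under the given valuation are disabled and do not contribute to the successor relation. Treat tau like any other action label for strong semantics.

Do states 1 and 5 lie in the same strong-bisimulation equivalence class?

Answer: BISIMILAR

Trace:
Bisimulation quotient by refinement:
  π0 = {{0,1,2,3,4,5,6,7,8}}
  π1 = {{0,2},{1,5},{3},{4},{6},{7,8}}
  π2 = {{0},{1,5},{2},{3},{4},{6},{7,8}}
Fixed point at round 3; 7 class(es).
class of 1: {1,5}; class of 5: {1,5}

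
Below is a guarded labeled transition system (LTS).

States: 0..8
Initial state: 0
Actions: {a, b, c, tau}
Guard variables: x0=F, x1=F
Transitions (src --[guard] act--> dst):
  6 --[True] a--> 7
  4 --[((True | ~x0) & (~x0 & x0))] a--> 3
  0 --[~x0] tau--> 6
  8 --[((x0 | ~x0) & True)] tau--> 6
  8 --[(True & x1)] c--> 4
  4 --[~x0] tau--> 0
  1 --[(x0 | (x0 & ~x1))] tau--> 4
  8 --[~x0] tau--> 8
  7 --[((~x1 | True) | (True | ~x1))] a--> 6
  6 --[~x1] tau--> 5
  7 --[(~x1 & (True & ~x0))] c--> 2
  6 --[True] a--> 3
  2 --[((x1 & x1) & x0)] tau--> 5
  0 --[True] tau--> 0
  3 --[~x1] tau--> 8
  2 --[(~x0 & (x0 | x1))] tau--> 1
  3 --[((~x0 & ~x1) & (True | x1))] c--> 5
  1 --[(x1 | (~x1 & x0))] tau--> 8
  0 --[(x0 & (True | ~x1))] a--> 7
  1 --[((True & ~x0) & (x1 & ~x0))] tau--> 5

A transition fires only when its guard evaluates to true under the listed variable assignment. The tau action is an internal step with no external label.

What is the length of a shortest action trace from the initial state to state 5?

Breadth-first toward 5:
  L0 = {0}
  L1 = {6}
  L2 = {3,5,7}
depth(5)=2, e.g. tau·tau

Answer: 2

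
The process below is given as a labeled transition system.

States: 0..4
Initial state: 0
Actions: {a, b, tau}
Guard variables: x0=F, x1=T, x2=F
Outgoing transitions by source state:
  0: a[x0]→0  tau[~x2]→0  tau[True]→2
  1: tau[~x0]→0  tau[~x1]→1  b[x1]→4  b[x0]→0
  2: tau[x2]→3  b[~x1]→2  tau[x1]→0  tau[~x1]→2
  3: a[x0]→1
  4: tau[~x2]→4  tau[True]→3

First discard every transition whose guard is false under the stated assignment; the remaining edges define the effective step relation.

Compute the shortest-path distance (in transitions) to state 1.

Breadth-first toward 1:
  Layer 0: {0}
  Layer 1: {2}
1 never appears.

Answer: UNREACHABLE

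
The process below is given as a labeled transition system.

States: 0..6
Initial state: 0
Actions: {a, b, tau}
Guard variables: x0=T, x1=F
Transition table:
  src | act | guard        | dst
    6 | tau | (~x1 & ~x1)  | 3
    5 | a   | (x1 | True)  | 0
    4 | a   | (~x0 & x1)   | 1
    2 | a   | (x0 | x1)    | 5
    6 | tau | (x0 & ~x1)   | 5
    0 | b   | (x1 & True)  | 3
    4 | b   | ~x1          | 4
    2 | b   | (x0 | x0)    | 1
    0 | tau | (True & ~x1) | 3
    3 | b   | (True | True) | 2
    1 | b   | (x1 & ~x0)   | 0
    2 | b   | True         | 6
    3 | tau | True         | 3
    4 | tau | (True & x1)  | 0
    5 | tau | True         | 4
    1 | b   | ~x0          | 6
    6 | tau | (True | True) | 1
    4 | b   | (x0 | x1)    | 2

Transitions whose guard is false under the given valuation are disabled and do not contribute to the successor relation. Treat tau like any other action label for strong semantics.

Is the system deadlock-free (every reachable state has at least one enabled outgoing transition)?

R = {0,1,2,3,4,5,6}
  0: tau→3  [1 exit(s)]
  1: ∅  [deadlock]
  2: a→5  b→1  b→6  [3 exit(s)]
  3: b→2  tau→3  [2 exit(s)]
  4: b→2  b→4  [2 exit(s)]
  5: a→0  tau→4  [2 exit(s)]
  6: tau→1  tau→3  tau→5  [3 exit(s)]
witness 1: tau·b·b

Answer: DEADLOCK at state 1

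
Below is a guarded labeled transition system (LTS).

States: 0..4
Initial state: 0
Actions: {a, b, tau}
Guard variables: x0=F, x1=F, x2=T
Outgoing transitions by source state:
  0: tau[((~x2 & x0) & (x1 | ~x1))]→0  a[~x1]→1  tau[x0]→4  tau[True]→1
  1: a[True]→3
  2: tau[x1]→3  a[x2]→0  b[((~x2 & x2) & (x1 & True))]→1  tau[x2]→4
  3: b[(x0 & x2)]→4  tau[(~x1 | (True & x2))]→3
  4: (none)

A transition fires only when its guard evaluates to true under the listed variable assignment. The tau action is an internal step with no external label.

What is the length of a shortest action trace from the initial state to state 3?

BFS to 3:
  Layer 0: {0}
  Layer 1: {1}
  Layer 2: {3}
first hit 3 at d=2 via a·a

Answer: 2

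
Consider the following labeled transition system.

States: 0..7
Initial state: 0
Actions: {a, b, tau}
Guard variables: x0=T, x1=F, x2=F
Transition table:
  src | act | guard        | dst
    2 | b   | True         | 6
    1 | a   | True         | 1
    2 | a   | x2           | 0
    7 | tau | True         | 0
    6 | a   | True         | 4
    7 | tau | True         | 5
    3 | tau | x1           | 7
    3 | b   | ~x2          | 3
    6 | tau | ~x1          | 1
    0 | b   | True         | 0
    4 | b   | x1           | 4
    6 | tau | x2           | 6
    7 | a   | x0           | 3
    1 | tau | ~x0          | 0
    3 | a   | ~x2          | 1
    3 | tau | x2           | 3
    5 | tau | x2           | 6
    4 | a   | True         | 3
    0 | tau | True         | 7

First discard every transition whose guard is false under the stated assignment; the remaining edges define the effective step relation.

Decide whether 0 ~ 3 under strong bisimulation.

Bisimulation quotient by refinement:
  round 0: {{0,1,2,3,4,5,6,7}}
  round 1: {{0},{1,4},{2},{3},{5},{6,7}}
  round 2: {{0},{1},{2},{3},{4},{5},{6},{7}}
stable after 3 split(s): 8 block(s)
[0]={0}  [3]={3}

Answer: NOT BISIMILAR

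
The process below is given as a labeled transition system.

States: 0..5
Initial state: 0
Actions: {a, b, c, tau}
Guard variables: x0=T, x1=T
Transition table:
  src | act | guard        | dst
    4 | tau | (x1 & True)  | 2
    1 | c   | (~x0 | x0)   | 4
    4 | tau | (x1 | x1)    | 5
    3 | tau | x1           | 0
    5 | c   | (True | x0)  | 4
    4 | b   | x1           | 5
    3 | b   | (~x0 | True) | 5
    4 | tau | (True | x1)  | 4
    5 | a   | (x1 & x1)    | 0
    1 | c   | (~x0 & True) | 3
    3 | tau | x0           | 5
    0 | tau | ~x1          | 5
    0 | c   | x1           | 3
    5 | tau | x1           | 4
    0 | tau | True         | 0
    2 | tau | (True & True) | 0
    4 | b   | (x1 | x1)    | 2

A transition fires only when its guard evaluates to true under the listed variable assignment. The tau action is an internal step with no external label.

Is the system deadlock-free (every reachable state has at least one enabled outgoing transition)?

Reachable = {0,2,3,4,5}
  0: c→3  tau→0  [deg 2]
  2: tau→0  [deg 1]
  3: b→5  tau→0  tau→5  [deg 3]
  4: b→2  b→5  tau→2  tau→4  tau→5  [deg 5]
  5: a→0  c→4  tau→4  [deg 3]

Answer: DEADLOCK-FREE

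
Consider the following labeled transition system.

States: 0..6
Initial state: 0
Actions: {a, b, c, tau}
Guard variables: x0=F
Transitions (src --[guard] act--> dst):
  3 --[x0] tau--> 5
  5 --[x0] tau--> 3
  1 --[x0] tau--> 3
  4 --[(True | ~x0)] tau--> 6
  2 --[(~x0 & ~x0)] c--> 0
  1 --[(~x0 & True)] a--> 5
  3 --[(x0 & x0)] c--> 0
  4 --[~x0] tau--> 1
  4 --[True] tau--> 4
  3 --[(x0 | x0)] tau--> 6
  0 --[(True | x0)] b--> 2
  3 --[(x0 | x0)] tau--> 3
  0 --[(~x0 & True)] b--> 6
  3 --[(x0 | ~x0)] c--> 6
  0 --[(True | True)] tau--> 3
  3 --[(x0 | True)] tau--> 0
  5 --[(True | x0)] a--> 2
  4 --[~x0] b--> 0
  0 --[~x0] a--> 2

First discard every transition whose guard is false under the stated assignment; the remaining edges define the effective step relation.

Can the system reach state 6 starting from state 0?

Guard filter leaves 13 enabled edge(s).
depth 0: {0}
depth 1: {2,3,6}  cumulative {0,2,3,6}
Reachable = {0,2,3,6}
trace reaching 6: b

Answer: REACHABLE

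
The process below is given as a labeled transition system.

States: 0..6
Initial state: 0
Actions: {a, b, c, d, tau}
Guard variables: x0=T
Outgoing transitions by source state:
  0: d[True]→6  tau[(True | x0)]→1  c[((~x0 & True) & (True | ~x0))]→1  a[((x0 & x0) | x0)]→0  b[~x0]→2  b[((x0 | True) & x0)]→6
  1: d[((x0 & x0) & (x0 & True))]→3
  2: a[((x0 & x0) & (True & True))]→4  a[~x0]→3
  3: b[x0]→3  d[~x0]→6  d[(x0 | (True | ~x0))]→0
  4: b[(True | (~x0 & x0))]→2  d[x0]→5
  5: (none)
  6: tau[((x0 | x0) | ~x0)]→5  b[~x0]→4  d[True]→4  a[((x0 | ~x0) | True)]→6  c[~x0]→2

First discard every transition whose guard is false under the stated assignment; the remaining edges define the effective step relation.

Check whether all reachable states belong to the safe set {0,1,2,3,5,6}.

Safe = {0,1,2,3,5,6}
Reach set: {0,1,2,3,4,5,6}
  0: safe
  1: safe
  2: safe
  3: safe
  4: VIOLATES
  5: safe
  6: safe
witness against invariant: d·d → 4

Answer: INVARIANT VIOLATED at state 4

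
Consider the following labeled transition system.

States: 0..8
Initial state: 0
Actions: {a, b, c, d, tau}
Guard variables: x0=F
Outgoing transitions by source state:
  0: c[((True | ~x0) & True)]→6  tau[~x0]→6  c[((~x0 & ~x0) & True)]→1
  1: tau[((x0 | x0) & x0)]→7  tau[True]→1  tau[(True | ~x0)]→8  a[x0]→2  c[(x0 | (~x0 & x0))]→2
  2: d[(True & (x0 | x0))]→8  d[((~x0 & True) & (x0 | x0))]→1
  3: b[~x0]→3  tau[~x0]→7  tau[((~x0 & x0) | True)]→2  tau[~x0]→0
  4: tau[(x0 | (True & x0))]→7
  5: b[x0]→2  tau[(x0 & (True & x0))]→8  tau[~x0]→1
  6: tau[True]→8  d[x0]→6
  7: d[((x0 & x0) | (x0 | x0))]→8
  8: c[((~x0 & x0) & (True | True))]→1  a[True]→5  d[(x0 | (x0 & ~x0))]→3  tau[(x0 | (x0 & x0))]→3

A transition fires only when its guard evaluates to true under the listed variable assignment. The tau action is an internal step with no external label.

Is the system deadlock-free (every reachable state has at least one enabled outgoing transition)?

Reachable = {0,1,5,6,8}
  0: c→1  c→6  tau→6  [deg 3]
  1: tau→1  tau→8  [deg 2]
  5: tau→1  [deg 1]
  6: tau→8  [deg 1]
  8: a→5  [deg 1]

Answer: DEADLOCK-FREE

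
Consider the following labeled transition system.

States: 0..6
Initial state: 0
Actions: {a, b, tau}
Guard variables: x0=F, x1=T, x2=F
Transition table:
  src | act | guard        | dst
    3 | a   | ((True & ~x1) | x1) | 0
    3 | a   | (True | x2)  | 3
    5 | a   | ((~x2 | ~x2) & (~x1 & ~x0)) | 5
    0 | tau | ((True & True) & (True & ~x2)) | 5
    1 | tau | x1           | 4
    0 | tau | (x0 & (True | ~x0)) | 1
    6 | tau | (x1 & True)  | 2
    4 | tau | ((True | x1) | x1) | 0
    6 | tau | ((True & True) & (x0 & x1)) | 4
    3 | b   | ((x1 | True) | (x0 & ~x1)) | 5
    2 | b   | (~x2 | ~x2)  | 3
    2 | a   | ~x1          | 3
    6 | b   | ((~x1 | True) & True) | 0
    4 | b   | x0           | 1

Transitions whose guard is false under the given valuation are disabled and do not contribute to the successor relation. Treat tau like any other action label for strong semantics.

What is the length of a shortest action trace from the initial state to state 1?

Breadth-first toward 1:
  Layer 0: {0}
  Layer 1: {5}
1 never appears.

Answer: UNREACHABLE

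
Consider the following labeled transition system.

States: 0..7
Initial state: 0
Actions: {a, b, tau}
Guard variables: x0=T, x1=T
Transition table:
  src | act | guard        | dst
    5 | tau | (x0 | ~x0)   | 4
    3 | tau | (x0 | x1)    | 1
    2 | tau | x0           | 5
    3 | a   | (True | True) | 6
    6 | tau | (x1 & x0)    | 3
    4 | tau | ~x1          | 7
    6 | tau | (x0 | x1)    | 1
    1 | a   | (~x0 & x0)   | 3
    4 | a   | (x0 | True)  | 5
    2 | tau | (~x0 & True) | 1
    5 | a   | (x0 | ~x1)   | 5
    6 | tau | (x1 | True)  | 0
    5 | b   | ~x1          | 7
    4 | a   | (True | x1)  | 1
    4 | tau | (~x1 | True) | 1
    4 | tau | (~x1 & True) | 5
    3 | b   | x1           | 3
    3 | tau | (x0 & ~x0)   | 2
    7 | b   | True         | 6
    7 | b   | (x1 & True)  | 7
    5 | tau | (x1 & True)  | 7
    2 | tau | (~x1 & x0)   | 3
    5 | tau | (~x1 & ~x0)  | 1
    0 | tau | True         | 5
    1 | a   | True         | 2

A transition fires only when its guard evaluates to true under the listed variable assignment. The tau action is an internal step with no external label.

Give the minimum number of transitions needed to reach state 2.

Answer: 4

Working:
Breadth-first toward 2:
  Layer 0: {0}
  Layer 1: {5}
  Layer 2: {4,7}
  Layer 3: {1,6}
  Layer 4: {2,3}
first hit 2 at d=4 via tau·tau·a·a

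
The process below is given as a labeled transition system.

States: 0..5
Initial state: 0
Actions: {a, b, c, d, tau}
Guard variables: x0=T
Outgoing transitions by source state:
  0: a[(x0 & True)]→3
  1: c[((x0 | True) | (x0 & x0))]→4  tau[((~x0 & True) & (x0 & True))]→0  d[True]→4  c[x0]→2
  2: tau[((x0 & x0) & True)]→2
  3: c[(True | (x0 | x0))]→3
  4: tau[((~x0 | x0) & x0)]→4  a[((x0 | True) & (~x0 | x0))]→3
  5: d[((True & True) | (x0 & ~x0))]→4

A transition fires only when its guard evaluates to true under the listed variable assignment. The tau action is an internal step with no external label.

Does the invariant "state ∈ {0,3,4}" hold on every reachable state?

Allowed set {0,3,4}
R = {0,3}
  0: safe
  3: safe

Answer: INVARIANT HOLDS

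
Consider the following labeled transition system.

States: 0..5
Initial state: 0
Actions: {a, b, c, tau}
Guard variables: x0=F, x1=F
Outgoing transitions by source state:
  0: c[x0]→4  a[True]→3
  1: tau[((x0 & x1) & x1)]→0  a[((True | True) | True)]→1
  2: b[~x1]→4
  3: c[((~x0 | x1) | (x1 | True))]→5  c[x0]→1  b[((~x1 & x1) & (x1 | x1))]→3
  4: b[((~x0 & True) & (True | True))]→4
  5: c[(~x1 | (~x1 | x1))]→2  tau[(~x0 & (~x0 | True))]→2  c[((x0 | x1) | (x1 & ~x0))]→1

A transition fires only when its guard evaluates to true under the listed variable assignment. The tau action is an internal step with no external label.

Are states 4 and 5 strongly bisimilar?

Answer: NOT BISIMILAR

Analysis:
Compute ~ classes (split until stable):
  π0 = {{0,1,2,3,4,5}}
  π1 = {{0,1},{2,4},{3},{5}}
  π2 = {{0},{1},{2,4},{3},{5}}
5 equivalence class(es) (converged in 3)
[4]={2,4}  [5]={5}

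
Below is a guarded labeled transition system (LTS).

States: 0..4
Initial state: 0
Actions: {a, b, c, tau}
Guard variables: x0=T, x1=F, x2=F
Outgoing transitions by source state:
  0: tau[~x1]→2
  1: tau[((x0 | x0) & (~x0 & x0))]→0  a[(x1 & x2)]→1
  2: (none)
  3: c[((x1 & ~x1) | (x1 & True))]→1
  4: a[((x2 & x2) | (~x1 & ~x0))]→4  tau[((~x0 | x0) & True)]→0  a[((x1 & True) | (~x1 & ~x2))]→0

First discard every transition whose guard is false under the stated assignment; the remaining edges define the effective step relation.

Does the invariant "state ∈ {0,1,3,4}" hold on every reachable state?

Answer: INVARIANT VIOLATED at state 2

Trace:
Safe = {0,1,3,4}
R = {0,2}
  0: safe
  2: outside
witness against invariant: tau → 2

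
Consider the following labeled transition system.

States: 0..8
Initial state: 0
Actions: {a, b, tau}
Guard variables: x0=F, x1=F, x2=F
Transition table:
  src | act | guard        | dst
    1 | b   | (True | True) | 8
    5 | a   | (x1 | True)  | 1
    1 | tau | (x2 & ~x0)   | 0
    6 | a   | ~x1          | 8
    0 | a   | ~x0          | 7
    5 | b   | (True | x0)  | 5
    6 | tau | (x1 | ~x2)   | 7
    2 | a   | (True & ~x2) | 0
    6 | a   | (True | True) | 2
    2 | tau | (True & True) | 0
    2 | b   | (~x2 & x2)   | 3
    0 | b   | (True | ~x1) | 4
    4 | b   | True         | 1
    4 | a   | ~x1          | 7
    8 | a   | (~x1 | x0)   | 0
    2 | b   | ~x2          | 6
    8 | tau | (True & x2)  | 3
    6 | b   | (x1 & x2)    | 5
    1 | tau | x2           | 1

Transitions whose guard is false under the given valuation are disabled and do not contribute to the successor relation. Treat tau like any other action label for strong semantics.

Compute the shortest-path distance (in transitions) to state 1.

Breadth-first toward 1:
  L0 = {0}
  L1 = {4,7}
  L2 = {1}
first hit 1 at d=2 via b·b

Answer: 2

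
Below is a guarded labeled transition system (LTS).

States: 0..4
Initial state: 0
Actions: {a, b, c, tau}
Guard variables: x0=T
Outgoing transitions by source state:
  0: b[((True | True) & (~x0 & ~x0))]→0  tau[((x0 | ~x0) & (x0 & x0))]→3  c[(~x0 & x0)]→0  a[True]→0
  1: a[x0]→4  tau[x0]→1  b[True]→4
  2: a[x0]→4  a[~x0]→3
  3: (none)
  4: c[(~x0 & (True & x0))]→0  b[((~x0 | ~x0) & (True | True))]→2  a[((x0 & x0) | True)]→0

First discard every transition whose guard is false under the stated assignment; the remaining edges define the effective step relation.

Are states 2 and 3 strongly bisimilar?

Compute ~ classes (split until stable):
  round 0: {{0,1,2,3,4}}
  round 1: {{0},{1},{2,4},{3}}
  round 2: {{0},{1},{2},{3},{4}}
stable after 3 split(s): 5 block(s)
[2]={2}  [3]={3}

Answer: NOT BISIMILAR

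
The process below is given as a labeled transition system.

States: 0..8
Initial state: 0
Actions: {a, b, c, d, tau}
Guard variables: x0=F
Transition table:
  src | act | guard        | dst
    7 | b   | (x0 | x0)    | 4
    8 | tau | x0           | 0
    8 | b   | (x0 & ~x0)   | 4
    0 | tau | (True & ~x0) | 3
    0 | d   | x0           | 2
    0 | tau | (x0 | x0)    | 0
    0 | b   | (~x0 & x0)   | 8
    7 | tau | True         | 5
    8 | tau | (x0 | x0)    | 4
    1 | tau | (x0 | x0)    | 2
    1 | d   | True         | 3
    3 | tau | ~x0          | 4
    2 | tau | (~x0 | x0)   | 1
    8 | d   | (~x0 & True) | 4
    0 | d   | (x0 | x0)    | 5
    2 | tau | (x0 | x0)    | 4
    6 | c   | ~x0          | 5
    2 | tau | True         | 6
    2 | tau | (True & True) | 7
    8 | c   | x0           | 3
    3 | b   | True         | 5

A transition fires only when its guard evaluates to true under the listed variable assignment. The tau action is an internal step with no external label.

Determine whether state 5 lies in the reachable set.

After dropping false guards: 10 live edges.
depth 0: {0}
depth 1: {3}  cumulative {0,3}
depth 2: {4,5}  cumulative {0,3,4,5}
R = {0,3,4,5}
witness 5: tau·b

Answer: REACHABLE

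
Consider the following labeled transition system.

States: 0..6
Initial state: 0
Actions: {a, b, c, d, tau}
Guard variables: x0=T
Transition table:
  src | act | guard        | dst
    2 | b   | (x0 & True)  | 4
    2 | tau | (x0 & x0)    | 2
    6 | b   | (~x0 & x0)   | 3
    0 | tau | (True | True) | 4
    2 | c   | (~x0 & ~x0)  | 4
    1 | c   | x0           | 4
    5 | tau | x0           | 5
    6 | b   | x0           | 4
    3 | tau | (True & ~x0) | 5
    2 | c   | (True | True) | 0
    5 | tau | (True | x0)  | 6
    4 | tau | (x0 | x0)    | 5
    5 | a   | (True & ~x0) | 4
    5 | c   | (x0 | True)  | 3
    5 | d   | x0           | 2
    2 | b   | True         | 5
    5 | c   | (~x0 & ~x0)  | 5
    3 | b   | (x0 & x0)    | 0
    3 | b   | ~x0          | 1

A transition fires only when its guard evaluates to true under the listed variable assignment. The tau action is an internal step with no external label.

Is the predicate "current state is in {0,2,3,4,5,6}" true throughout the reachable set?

Answer: INVARIANT HOLDS

Working:
Inv-set: {0,2,3,4,5,6}
Reach set: {0,2,3,4,5,6}
  0: ok
  2: ok
  3: ok
  4: ok
  5: ok
  6: ok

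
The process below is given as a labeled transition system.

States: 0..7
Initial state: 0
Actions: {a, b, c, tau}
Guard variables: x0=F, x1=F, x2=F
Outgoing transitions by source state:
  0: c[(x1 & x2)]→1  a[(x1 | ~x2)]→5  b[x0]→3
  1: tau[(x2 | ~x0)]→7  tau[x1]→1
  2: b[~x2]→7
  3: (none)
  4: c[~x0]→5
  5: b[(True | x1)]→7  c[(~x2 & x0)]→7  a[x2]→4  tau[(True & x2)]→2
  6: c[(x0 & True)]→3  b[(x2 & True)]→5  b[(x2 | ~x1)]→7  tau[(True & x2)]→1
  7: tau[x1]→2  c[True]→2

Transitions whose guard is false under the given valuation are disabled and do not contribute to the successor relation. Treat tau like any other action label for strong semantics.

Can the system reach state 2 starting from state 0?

7 transition(s) survive guard evaluation.
Layer 0: {0}
Layer 1: {5}  now seen {0,5}
Layer 2: {7}  now seen {0,5,7}
Layer 3: {2}  now seen {0,2,5,7}
Reachable = {0,2,5,7}
witness 2: a·b·c

Answer: REACHABLE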